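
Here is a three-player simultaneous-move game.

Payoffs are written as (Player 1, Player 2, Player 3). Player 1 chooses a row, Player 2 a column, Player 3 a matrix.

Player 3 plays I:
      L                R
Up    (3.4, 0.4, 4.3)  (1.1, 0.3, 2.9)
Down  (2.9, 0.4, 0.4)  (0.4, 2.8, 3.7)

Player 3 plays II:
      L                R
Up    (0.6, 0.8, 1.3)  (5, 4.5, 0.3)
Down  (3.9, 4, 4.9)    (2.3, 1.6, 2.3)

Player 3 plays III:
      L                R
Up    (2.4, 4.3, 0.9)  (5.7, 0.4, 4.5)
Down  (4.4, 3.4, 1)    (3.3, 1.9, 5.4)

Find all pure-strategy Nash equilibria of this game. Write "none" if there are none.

The pure Nash equilibria are (Up, L, I), (Down, L, II).

Player 1 against (L, I): payoffs 3.4, 2.9 → best response Up.
Player 1 against (L, II): payoffs 0.6, 3.9 → best response Down.
Player 1 against (L, III): payoffs 2.4, 4.4 → best response Down.
Player 1 against (R, I): payoffs 1.1, 0.4 → best response Up.
Player 1 against (R, II): payoffs 5, 2.3 → best response Up.
Player 1 against (R, III): payoffs 5.7, 3.3 → best response Up.
Player 2 against (Up, I): payoffs 0.4, 0.3 → best response L.
Player 2 against (Up, II): payoffs 0.8, 4.5 → best response R.
Player 2 against (Up, III): payoffs 4.3, 0.4 → best response L.
Player 2 against (Down, I): payoffs 0.4, 2.8 → best response R.
Player 2 against (Down, II): payoffs 4, 1.6 → best response L.
Player 2 against (Down, III): payoffs 3.4, 1.9 → best response L.
Player 3 against (Up, L): payoffs 4.3, 1.3, 0.9 → best response I.
Player 3 against (Up, R): payoffs 2.9, 0.3, 4.5 → best response III.
Player 3 against (Down, L): payoffs 0.4, 4.9, 1 → best response II.
Player 3 against (Down, R): payoffs 3.7, 2.3, 5.4 → best response III.
Mutual best responses: (Up, L, I); (Down, L, II).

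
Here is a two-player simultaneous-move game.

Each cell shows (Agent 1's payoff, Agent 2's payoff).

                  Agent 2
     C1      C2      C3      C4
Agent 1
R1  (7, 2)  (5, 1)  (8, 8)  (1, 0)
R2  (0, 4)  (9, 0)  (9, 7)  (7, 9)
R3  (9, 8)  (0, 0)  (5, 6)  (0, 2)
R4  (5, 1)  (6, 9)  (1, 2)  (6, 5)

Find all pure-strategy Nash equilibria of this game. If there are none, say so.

(R1, C1): Agent 1 can switch to R3 (7 → 9). Not NE.
(R1, C2): Agent 1 can switch to R2 (5 → 9). Not NE.
(R1, C3): Agent 1 can switch to R2 (8 → 9). Not NE.
(R1, C4): Agent 1 can switch to R2 (1 → 7). Not NE.
(R2, C1): Agent 1 can switch to R1 (0 → 7). Not NE.
(R2, C2): Agent 2 can switch to C1 (0 → 4). Not NE.
(R2, C3): Agent 2 can switch to C4 (7 → 9). Not NE.
(R2, C4): Agent 1 gets 7, best alternative 6; Agent 2 gets 9, best alternative 7. No profitable deviation — NE.
(R3, C1): Agent 1 gets 9, best alternative 7; Agent 2 gets 8, best alternative 6. No profitable deviation — NE.
(R3, C2): Agent 1 can switch to R1 (0 → 5). Not NE.
(R3, C3): Agent 1 can switch to R1 (5 → 8). Not NE.
(R3, C4): Agent 1 can switch to R1 (0 → 1). Not NE.
(R4, C1): Agent 1 can switch to R1 (5 → 7). Not NE.
(R4, C2): Agent 1 can switch to R2 (6 → 9). Not NE.
(The remaining 2 profiles each have a profitable deviation by the same check.)

Pure-strategy Nash equilibria: (R2, C4); (R3, C1)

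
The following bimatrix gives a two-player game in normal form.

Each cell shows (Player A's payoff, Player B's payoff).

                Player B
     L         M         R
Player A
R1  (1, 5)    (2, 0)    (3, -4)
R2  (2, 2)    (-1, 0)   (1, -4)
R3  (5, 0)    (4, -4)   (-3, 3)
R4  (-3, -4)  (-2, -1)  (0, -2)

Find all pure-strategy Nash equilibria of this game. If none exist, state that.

For each strategy profile, look for a profitable unilateral deviation.
(R1, L): Player A can switch to R2 (1 → 2). Not NE.
(R1, M): Player A can switch to R3 (2 → 4). Not NE.
(R1, R): Player B can switch to L (-4 → 5). Not NE.
(R2, L): Player A can switch to R3 (2 → 5). Not NE.
(R2, M): Player A can switch to R1 (-1 → 2). Not NE.
(R2, R): Player A can switch to R1 (1 → 3). Not NE.
(R3, L): Player B can switch to R (0 → 3). Not NE.
(R3, M): Player B can switch to L (-4 → 0). Not NE.
(The remaining 4 profiles each have a profitable deviation by the same check.)

none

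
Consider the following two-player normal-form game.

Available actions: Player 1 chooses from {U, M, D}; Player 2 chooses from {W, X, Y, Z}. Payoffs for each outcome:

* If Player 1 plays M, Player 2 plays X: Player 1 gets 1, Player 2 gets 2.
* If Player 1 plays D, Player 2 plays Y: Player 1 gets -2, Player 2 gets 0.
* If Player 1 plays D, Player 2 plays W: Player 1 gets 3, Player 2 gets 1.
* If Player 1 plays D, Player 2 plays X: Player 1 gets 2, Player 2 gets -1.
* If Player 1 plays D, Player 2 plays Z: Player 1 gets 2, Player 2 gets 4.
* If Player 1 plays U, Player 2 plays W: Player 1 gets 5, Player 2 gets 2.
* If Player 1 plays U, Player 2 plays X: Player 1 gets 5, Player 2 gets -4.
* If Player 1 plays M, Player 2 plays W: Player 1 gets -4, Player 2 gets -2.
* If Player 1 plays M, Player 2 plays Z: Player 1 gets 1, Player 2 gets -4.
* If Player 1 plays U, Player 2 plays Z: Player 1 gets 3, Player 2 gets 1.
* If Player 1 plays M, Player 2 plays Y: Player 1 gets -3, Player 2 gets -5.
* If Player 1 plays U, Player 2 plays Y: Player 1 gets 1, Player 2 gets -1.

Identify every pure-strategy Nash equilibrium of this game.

The unique pure-strategy Nash equilibrium is (U, W).

Player 1 against W: payoffs 5, -4, 3 → best response U.
Player 1 against X: payoffs 5, 1, 2 → best response U.
Player 1 against Y: payoffs 1, -3, -2 → best response U.
Player 1 against Z: payoffs 3, 1, 2 → best response U.
Player 2 against U: payoffs 2, -4, -1, 1 → best response W.
Player 2 against M: payoffs -2, 2, -5, -4 → best response X.
Player 2 against D: payoffs 1, -1, 0, 4 → best response Z.
Mutual best responses: (U, W).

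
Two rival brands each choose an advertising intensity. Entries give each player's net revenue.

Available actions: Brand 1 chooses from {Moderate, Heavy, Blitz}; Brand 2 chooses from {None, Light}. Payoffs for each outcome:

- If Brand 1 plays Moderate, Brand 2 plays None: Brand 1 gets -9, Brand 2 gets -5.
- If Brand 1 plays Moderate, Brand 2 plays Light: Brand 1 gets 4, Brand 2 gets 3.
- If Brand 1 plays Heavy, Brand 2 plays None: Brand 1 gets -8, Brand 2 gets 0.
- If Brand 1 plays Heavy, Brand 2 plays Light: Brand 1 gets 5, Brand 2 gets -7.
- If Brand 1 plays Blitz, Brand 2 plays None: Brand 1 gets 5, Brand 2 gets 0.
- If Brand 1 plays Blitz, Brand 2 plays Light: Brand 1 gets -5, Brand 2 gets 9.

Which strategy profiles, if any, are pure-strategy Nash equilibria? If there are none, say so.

Check each profile: it is a Nash equilibrium iff no player can strictly gain by switching unilaterally.
(Moderate, None): Brand 1 can switch to Heavy (-9 → -8). Not NE.
(Moderate, Light): Brand 1 can switch to Heavy (4 → 5). Not NE.
(Heavy, None): Brand 1 can switch to Blitz (-8 → 5). Not NE.
(Heavy, Light): Brand 2 can switch to None (-7 → 0). Not NE.
(Blitz, None): Brand 2 can switch to Light (0 → 9). Not NE.
(Blitz, Light): Brand 1 can switch to Moderate (-5 → 4). Not NE.

This game has no pure Nash equilibrium.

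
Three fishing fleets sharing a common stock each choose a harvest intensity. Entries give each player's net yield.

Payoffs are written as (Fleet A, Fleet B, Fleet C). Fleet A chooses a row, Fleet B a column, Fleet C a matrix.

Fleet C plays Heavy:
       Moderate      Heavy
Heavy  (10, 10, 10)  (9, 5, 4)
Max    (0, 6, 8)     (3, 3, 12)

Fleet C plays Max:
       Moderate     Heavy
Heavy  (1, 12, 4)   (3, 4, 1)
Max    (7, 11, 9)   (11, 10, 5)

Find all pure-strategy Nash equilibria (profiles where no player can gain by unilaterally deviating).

Fleet A against (Moderate, Heavy): payoffs 10, 0 → best response Heavy.
Fleet A against (Moderate, Max): payoffs 1, 7 → best response Max.
Fleet A against (Heavy, Heavy): payoffs 9, 3 → best response Heavy.
Fleet A against (Heavy, Max): payoffs 3, 11 → best response Max.
Fleet B against (Heavy, Heavy): payoffs 10, 5 → best response Moderate.
Fleet B against (Heavy, Max): payoffs 12, 4 → best response Moderate.
Fleet B against (Max, Heavy): payoffs 6, 3 → best response Moderate.
Fleet B against (Max, Max): payoffs 11, 10 → best response Moderate.
Fleet C against (Heavy, Moderate): payoffs 10, 4 → best response Heavy.
Fleet C against (Heavy, Heavy): payoffs 4, 1 → best response Heavy.
Fleet C against (Max, Moderate): payoffs 8, 9 → best response Max.
Fleet C against (Max, Heavy): payoffs 12, 5 → best response Heavy.
Mutual best responses: (Heavy, Moderate, Heavy); (Max, Moderate, Max).

(Heavy, Moderate, Heavy); (Max, Moderate, Max)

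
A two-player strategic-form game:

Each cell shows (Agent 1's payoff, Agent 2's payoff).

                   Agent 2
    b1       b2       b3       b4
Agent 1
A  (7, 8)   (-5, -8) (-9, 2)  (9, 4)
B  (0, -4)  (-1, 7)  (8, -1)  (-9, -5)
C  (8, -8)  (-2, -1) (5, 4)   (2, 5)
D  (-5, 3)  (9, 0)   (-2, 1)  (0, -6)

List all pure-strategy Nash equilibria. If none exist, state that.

There is no pure-strategy Nash equilibrium.

(A, b1): Agent 1 can switch to C (7 → 8). Not NE.
(A, b2): Agent 1 can switch to B (-5 → -1). Not NE.
(A, b3): Agent 1 can switch to B (-9 → 8). Not NE.
(A, b4): Agent 2 can switch to b1 (4 → 8). Not NE.
(B, b1): Agent 1 can switch to A (0 → 7). Not NE.
(B, b2): Agent 1 can switch to D (-1 → 9). Not NE.
(The remaining 10 profiles each have a profitable deviation by the same check.)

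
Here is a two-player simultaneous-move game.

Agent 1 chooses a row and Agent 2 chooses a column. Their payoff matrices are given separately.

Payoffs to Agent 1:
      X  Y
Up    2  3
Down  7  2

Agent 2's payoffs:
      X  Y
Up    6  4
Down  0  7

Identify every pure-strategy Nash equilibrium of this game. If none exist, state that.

This game has no pure Nash equilibrium.

Agent 1 against X: payoffs 2, 7 → best response Down.
Agent 1 against Y: payoffs 3, 2 → best response Up.
Agent 2 against Up: payoffs 6, 4 → best response X.
Agent 2 against Down: payoffs 0, 7 → best response Y.
No profile is a mutual best response for all players.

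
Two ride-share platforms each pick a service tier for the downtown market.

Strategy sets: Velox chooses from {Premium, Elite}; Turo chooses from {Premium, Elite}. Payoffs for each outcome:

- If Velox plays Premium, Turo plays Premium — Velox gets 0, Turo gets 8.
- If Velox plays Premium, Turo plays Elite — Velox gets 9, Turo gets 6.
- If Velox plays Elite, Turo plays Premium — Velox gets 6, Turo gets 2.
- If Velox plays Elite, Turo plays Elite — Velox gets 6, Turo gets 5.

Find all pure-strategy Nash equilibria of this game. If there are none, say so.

(Premium, Premium): Velox can switch to Elite (0 → 6). Not NE.
(Premium, Elite): Turo can switch to Premium (6 → 8). Not NE.
(Elite, Premium): Turo can switch to Elite (2 → 5). Not NE.
(Elite, Elite): Velox can switch to Premium (6 → 9). Not NE.

There is no pure-strategy Nash equilibrium.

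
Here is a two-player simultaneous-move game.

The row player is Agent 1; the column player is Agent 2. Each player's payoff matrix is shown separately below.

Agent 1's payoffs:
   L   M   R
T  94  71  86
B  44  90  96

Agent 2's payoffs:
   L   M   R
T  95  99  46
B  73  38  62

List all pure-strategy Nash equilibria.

No pure-strategy Nash equilibrium.

(T, L): Agent 2 can switch to M (95 → 99). Not NE.
(T, M): Agent 1 can switch to B (71 → 90). Not NE.
(T, R): Agent 1 can switch to B (86 → 96). Not NE.
(B, L): Agent 1 can switch to T (44 → 94). Not NE.
(B, M): Agent 2 can switch to L (38 → 73). Not NE.
(B, R): Agent 2 can switch to L (62 → 73). Not NE.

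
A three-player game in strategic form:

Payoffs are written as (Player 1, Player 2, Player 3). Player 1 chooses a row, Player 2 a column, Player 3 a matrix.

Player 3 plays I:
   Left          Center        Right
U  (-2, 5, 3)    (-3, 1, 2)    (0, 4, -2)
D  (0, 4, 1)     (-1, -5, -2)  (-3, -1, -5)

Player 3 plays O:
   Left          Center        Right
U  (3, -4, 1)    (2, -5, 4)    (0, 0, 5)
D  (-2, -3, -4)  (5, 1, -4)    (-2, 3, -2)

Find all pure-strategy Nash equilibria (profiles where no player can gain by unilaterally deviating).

(U, Right, O), (D, Left, I)

(U, Left, I): Player 1 can switch to D (-2 → 0). Not NE.
(U, Left, O): Player 2 can switch to Right (-4 → 0). Not NE.
(U, Center, I): Player 1 can switch to D (-3 → -1). Not NE.
(U, Center, O): Player 1 can switch to D (2 → 5). Not NE.
(U, Right, I): Player 2 can switch to Left (4 → 5). Not NE.
(U, Right, O): Player 1 gets 0, best alternative -2; Player 2 gets 0, best alternative -4; Player 3 gets 5, best alternative -2. No profitable deviation — NE.
(D, Left, I): Player 1 gets 0, best alternative -2; Player 2 gets 4, best alternative -1; Player 3 gets 1, best alternative -4. No profitable deviation — NE.
(D, Left, O): Player 1 can switch to U (-2 → 3). Not NE.
(D, Center, I): Player 2 can switch to Left (-5 → 4). Not NE.
(D, Center, O): Player 2 can switch to Right (1 → 3). Not NE.
(The remaining 2 profiles each have a profitable deviation by the same check.)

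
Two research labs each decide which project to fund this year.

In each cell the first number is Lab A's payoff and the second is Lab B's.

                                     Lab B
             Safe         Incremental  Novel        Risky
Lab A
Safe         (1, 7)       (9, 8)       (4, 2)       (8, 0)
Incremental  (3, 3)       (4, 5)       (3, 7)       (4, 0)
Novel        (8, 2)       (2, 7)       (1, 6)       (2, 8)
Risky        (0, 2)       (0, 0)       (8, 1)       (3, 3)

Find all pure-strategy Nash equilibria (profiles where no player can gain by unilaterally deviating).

The unique pure-strategy Nash equilibrium is (Safe, Incremental).

Lab A against Safe: payoffs 1, 3, 8, 0 → best response Novel.
Lab A against Incremental: payoffs 9, 4, 2, 0 → best response Safe.
Lab A against Novel: payoffs 4, 3, 1, 8 → best response Risky.
Lab A against Risky: payoffs 8, 4, 2, 3 → best response Safe.
Lab B against Safe: payoffs 7, 8, 2, 0 → best response Incremental.
Lab B against Incremental: payoffs 3, 5, 7, 0 → best response Novel.
Lab B against Novel: payoffs 2, 7, 6, 8 → best response Risky.
Lab B against Risky: payoffs 2, 0, 1, 3 → best response Risky.
Mutual best responses: (Safe, Incremental).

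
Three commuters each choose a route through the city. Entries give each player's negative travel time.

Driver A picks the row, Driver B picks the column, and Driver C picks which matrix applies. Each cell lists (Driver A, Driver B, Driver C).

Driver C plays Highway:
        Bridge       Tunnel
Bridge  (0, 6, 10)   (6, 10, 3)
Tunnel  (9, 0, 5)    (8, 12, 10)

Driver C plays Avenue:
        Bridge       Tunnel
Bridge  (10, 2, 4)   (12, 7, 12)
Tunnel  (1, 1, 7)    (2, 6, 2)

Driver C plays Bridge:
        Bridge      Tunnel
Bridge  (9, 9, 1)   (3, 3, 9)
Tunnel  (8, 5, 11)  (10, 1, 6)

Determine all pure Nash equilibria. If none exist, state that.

(Bridge, Bridge, Highway): Driver A can switch to Tunnel (0 → 9). Not NE.
(Bridge, Bridge, Avenue): Driver B can switch to Tunnel (2 → 7). Not NE.
(Bridge, Bridge, Bridge): Driver C can switch to Highway (1 → 10). Not NE.
(Bridge, Tunnel, Highway): Driver A can switch to Tunnel (6 → 8). Not NE.
(Bridge, Tunnel, Avenue): Driver A gets 12, best alternative 2; Driver B gets 7, best alternative 2; Driver C gets 12, best alternative 9. No profitable deviation — NE.
(Bridge, Tunnel, Bridge): Driver A can switch to Tunnel (3 → 10). Not NE.
(Tunnel, Bridge, Highway): Driver B can switch to Tunnel (0 → 12). Not NE.
(Tunnel, Tunnel, Highway): Driver A gets 8, best alternative 6; Driver B gets 12, best alternative 0; Driver C gets 10, best alternative 6. No profitable deviation — NE.
(The remaining 4 profiles each have a profitable deviation by the same check.)

(Bridge, Tunnel, Avenue) and (Tunnel, Tunnel, Highway)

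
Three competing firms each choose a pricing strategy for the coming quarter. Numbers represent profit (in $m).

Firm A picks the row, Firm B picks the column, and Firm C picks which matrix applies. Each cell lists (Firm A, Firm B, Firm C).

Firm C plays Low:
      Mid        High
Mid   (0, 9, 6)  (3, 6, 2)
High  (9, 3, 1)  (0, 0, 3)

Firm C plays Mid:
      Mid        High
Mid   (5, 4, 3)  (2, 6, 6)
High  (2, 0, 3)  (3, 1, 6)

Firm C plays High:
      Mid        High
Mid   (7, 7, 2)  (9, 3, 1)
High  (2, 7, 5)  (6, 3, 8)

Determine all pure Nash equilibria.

Firm A against (Mid, Low): payoffs 0, 9 → best response High.
Firm A against (Mid, Mid): payoffs 5, 2 → best response Mid.
Firm A against (Mid, High): payoffs 7, 2 → best response Mid.
Firm A against (High, Low): payoffs 3, 0 → best response Mid.
Firm A against (High, Mid): payoffs 2, 3 → best response High.
Firm A against (High, High): payoffs 9, 6 → best response Mid.
Firm B against (Mid, Low): payoffs 9, 6 → best response Mid.
Firm B against (Mid, Mid): payoffs 4, 6 → best response High.
Firm B against (Mid, High): payoffs 7, 3 → best response Mid.
Firm B against (High, Low): payoffs 3, 0 → best response Mid.
Firm B against (High, Mid): payoffs 0, 1 → best response High.
Firm B against (High, High): payoffs 7, 3 → best response Mid.
Firm C against (Mid, Mid): payoffs 6, 3, 2 → best response Low.
Firm C against (Mid, High): payoffs 2, 6, 1 → best response Mid.
Firm C against (High, Mid): payoffs 1, 3, 5 → best response High.
Firm C against (High, High): payoffs 3, 6, 8 → best response High.
No profile is a mutual best response for all players.

This game has no pure Nash equilibrium.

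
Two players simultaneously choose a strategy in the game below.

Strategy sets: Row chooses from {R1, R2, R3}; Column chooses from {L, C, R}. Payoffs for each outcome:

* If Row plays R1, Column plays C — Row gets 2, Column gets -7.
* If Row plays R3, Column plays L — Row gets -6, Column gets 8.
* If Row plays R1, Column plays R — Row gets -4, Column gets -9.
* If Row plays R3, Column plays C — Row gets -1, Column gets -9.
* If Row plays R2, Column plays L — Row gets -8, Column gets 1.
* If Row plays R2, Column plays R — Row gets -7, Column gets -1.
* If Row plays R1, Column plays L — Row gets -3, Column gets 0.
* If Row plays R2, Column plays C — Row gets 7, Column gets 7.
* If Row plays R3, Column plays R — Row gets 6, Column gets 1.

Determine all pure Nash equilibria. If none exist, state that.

Pure-strategy Nash equilibria: (R1, L), (R2, C)

(R1, L): Row gets -3, best alternative -6; Column gets 0, best alternative -7. No profitable deviation — NE.
(R1, C): Row can switch to R2 (2 → 7). Not NE.
(R1, R): Row can switch to R3 (-4 → 6). Not NE.
(R2, L): Row can switch to R1 (-8 → -3). Not NE.
(R2, C): Row gets 7, best alternative 2; Column gets 7, best alternative 1. No profitable deviation — NE.
(R2, R): Row can switch to R1 (-7 → -4). Not NE.
(R3, L): Row can switch to R1 (-6 → -3). Not NE.
(R3, C): Row can switch to R1 (-1 → 2). Not NE.
(The remaining 1 profile has a profitable deviation by the same check.)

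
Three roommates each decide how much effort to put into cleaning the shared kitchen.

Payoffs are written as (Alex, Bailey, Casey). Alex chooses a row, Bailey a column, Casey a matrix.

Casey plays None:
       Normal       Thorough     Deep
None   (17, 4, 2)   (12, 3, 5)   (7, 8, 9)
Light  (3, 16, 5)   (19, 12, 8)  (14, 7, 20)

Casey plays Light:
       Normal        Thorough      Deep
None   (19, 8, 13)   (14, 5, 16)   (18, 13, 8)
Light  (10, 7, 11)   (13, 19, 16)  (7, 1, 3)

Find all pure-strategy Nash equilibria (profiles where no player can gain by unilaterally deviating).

(None, Normal, None): Bailey can switch to Deep (4 → 8). Not NE.
(None, Normal, Light): Bailey can switch to Deep (8 → 13). Not NE.
(None, Thorough, None): Alex can switch to Light (12 → 19). Not NE.
(None, Thorough, Light): Bailey can switch to Normal (5 → 8). Not NE.
(None, Deep, None): Alex can switch to Light (7 → 14). Not NE.
(None, Deep, Light): Casey can switch to None (8 → 9). Not NE.
(Light, Normal, None): Alex can switch to None (3 → 17). Not NE.
(Light, Normal, Light): Alex can switch to None (10 → 19). Not NE.
(Light, Thorough, None): Bailey can switch to Normal (12 → 16). Not NE.
(Light, Thorough, Light): Alex can switch to None (13 → 14). Not NE.
(Light, Deep, None): Bailey can switch to Normal (7 → 16). Not NE.
(Light, Deep, Light): Alex can switch to None (7 → 18). Not NE.

No pure-strategy Nash equilibrium.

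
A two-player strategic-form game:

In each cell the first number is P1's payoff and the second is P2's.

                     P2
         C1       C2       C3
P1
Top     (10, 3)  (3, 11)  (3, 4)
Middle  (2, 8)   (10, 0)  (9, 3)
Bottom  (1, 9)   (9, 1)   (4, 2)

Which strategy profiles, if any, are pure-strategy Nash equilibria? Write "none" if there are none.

Mark each player's best response to every combination of opponents' strategies; a profile where every player is best-responding is a pure Nash equilibrium.
P1 against C1: payoffs 10, 2, 1 → best response Top.
P1 against C2: payoffs 3, 10, 9 → best response Middle.
P1 against C3: payoffs 3, 9, 4 → best response Middle.
P2 against Top: payoffs 3, 11, 4 → best response C2.
P2 against Middle: payoffs 8, 0, 3 → best response C1.
P2 against Bottom: payoffs 9, 1, 2 → best response C1.
No profile is a mutual best response for all players.

No pure-strategy Nash equilibrium.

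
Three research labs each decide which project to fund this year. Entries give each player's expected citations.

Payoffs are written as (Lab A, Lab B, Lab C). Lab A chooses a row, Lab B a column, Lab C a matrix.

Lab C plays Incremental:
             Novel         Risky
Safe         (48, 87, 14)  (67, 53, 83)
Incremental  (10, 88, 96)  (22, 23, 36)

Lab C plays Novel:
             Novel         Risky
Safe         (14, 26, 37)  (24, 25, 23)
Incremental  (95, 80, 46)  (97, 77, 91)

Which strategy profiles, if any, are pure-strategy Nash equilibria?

(Safe, Novel, Incremental): Lab C can switch to Novel (14 → 37). Not NE.
(Safe, Novel, Novel): Lab A can switch to Incremental (14 → 95). Not NE.
(Safe, Risky, Incremental): Lab B can switch to Novel (53 → 87). Not NE.
(Safe, Risky, Novel): Lab A can switch to Incremental (24 → 97). Not NE.
(Incremental, Novel, Incremental): Lab A can switch to Safe (10 → 48). Not NE.
(Incremental, Novel, Novel): Lab C can switch to Incremental (46 → 96). Not NE.
(Incremental, Risky, Incremental): Lab A can switch to Safe (22 → 67). Not NE.
(Incremental, Risky, Novel): Lab B can switch to Novel (77 → 80). Not NE.

none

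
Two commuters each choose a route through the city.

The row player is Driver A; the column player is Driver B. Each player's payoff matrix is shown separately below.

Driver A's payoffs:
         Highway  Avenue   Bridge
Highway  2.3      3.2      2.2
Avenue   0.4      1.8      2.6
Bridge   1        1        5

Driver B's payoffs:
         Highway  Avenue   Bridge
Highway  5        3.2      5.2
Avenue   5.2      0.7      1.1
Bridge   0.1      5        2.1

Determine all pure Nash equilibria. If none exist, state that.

none

(Highway, Highway): Driver B can switch to Bridge (5 → 5.2). Not NE.
(Highway, Avenue): Driver B can switch to Highway (3.2 → 5). Not NE.
(Highway, Bridge): Driver A can switch to Avenue (2.2 → 2.6). Not NE.
(Avenue, Highway): Driver A can switch to Highway (0.4 → 2.3). Not NE.
(Avenue, Avenue): Driver A can switch to Highway (1.8 → 3.2). Not NE.
(Avenue, Bridge): Driver A can switch to Bridge (2.6 → 5). Not NE.
(Bridge, Highway): Driver A can switch to Highway (1 → 2.3). Not NE.
(Bridge, Avenue): Driver A can switch to Highway (1 → 3.2). Not NE.
(Bridge, Bridge): Driver B can switch to Avenue (2.1 → 5). Not NE.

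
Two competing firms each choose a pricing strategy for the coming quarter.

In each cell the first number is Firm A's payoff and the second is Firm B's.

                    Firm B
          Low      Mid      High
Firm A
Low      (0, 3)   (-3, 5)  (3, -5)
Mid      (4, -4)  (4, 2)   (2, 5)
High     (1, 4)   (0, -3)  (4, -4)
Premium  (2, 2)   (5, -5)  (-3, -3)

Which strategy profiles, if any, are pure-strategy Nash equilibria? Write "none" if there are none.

(Low, Low): Firm A can switch to Mid (0 → 4). Not NE.
(Low, Mid): Firm A can switch to Mid (-3 → 4). Not NE.
(Low, High): Firm A can switch to High (3 → 4). Not NE.
(Mid, Low): Firm B can switch to Mid (-4 → 2). Not NE.
(Mid, Mid): Firm A can switch to Premium (4 → 5). Not NE.
(Mid, High): Firm A can switch to Low (2 → 3). Not NE.
(High, Low): Firm A can switch to Mid (1 → 4). Not NE.
(High, Mid): Firm A can switch to Mid (0 → 4). Not NE.
(High, High): Firm B can switch to Low (-4 → 4). Not NE.
(Premium, Low): Firm A can switch to Mid (2 → 4). Not NE.
(The remaining 2 profiles each have a profitable deviation by the same check.)

No pure-strategy Nash equilibrium.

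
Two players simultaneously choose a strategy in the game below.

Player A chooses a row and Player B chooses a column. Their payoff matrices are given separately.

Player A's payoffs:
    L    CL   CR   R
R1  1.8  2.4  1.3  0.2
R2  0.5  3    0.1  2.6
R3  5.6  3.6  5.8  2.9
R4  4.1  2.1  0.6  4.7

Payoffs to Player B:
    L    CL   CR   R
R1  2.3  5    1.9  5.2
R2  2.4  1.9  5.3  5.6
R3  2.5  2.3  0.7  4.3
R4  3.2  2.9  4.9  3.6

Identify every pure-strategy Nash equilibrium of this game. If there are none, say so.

none

Player A against L: payoffs 1.8, 0.5, 5.6, 4.1 → best response R3.
Player A against CL: payoffs 2.4, 3, 3.6, 2.1 → best response R3.
Player A against CR: payoffs 1.3, 0.1, 5.8, 0.6 → best response R3.
Player A against R: payoffs 0.2, 2.6, 2.9, 4.7 → best response R4.
Player B against R1: payoffs 2.3, 5, 1.9, 5.2 → best response R.
Player B against R2: payoffs 2.4, 1.9, 5.3, 5.6 → best response R.
Player B against R3: payoffs 2.5, 2.3, 0.7, 4.3 → best response R.
Player B against R4: payoffs 3.2, 2.9, 4.9, 3.6 → best response CR.
No profile is a mutual best response for all players.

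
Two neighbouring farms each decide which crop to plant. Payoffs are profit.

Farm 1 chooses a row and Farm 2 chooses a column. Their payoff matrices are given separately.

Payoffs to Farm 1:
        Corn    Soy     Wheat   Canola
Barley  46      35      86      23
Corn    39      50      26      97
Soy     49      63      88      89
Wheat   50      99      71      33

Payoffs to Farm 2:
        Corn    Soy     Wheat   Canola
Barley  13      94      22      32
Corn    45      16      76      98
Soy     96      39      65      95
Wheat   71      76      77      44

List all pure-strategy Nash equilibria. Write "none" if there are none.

For each player, find the best response to each opponent profile; mutual best responses are the pure NE.
Farm 1 against Corn: payoffs 46, 39, 49, 50 → best response Wheat.
Farm 1 against Soy: payoffs 35, 50, 63, 99 → best response Wheat.
Farm 1 against Wheat: payoffs 86, 26, 88, 71 → best response Soy.
Farm 1 against Canola: payoffs 23, 97, 89, 33 → best response Corn.
Farm 2 against Barley: payoffs 13, 94, 22, 32 → best response Soy.
Farm 2 against Corn: payoffs 45, 16, 76, 98 → best response Canola.
Farm 2 against Soy: payoffs 96, 39, 65, 95 → best response Corn.
Farm 2 against Wheat: payoffs 71, 76, 77, 44 → best response Wheat.
Mutual best responses: (Corn, Canola).

The unique pure-strategy Nash equilibrium is (Corn, Canola).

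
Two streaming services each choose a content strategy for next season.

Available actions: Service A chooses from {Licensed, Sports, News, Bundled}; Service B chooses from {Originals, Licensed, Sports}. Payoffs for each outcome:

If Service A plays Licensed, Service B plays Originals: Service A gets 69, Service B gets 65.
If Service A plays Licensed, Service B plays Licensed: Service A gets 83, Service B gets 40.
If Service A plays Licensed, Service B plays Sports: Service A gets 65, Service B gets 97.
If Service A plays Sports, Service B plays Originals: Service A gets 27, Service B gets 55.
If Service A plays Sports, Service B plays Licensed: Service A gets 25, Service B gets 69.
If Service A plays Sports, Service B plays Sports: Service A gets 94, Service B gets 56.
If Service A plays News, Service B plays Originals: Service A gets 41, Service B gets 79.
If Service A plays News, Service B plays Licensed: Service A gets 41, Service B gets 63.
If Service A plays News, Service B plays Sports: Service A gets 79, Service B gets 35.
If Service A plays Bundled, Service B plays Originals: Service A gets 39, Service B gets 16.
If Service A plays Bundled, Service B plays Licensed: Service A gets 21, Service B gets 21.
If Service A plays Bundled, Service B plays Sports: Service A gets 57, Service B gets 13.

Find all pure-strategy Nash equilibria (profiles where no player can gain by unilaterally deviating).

Service A against Originals: payoffs 69, 27, 41, 39 → best response Licensed.
Service A against Licensed: payoffs 83, 25, 41, 21 → best response Licensed.
Service A against Sports: payoffs 65, 94, 79, 57 → best response Sports.
Service B against Licensed: payoffs 65, 40, 97 → best response Sports.
Service B against Sports: payoffs 55, 69, 56 → best response Licensed.
Service B against News: payoffs 79, 63, 35 → best response Originals.
Service B against Bundled: payoffs 16, 21, 13 → best response Licensed.
No profile is a mutual best response for all players.

No pure-strategy Nash equilibrium.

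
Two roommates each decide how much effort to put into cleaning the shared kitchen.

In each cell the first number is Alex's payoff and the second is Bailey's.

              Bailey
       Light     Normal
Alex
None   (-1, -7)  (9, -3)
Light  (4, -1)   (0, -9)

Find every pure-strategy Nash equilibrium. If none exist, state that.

Pure-strategy Nash equilibria: (None, Normal); (Light, Light)

(None, Light): Alex can switch to Light (-1 → 4). Not NE.
(None, Normal): Alex gets 9, best alternative 0; Bailey gets -3, best alternative -7. No profitable deviation — NE.
(Light, Light): Alex gets 4, best alternative -1; Bailey gets -1, best alternative -9. No profitable deviation — NE.
(Light, Normal): Alex can switch to None (0 → 9). Not NE.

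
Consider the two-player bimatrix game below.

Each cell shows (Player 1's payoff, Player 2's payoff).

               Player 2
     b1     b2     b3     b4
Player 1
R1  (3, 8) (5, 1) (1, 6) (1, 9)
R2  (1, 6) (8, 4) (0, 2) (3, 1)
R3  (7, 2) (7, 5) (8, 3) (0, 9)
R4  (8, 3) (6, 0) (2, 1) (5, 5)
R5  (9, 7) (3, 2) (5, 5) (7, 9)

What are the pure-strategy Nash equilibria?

Player 1 against b1: payoffs 3, 1, 7, 8, 9 → best response R5.
Player 1 against b2: payoffs 5, 8, 7, 6, 3 → best response R2.
Player 1 against b3: payoffs 1, 0, 8, 2, 5 → best response R3.
Player 1 against b4: payoffs 1, 3, 0, 5, 7 → best response R5.
Player 2 against R1: payoffs 8, 1, 6, 9 → best response b4.
Player 2 against R2: payoffs 6, 4, 2, 1 → best response b1.
Player 2 against R3: payoffs 2, 5, 3, 9 → best response b4.
Player 2 against R4: payoffs 3, 0, 1, 5 → best response b4.
Player 2 against R5: payoffs 7, 2, 5, 9 → best response b4.
Mutual best responses: (R5, b4).

The unique pure-strategy Nash equilibrium is (R5, b4).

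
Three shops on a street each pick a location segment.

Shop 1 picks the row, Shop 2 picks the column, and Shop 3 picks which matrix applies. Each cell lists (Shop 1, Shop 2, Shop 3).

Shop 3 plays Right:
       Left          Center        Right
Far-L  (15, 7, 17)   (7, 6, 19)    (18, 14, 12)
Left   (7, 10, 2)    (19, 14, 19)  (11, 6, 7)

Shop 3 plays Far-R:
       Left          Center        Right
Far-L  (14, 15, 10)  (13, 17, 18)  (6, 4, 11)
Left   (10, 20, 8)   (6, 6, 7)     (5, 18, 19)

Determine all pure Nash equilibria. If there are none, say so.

(Far-L, Right, Right) and (Left, Center, Right)

Mark each player's best response to every combination of opponents' strategies; a profile where every player is best-responding is a pure Nash equilibrium.
Shop 1 against (Left, Right): payoffs 15, 7 → best response Far-L.
Shop 1 against (Left, Far-R): payoffs 14, 10 → best response Far-L.
Shop 1 against (Center, Right): payoffs 7, 19 → best response Left.
Shop 1 against (Center, Far-R): payoffs 13, 6 → best response Far-L.
Shop 1 against (Right, Right): payoffs 18, 11 → best response Far-L.
Shop 1 against (Right, Far-R): payoffs 6, 5 → best response Far-L.
Shop 2 against (Far-L, Right): payoffs 7, 6, 14 → best response Right.
Shop 2 against (Far-L, Far-R): payoffs 15, 17, 4 → best response Center.
Shop 2 against (Left, Right): payoffs 10, 14, 6 → best response Center.
Shop 2 against (Left, Far-R): payoffs 20, 6, 18 → best response Left.
Shop 3 against (Far-L, Left): payoffs 17, 10 → best response Right.
Shop 3 against (Far-L, Center): payoffs 19, 18 → best response Right.
Shop 3 against (Far-L, Right): payoffs 12, 11 → best response Right.
Shop 3 against (Left, Left): payoffs 2, 8 → best response Far-R.
Shop 3 against (Left, Center): payoffs 19, 7 → best response Right.
Shop 3 against (Left, Right): payoffs 7, 19 → best response Far-R.
Mutual best responses: (Far-L, Right, Right); (Left, Center, Right).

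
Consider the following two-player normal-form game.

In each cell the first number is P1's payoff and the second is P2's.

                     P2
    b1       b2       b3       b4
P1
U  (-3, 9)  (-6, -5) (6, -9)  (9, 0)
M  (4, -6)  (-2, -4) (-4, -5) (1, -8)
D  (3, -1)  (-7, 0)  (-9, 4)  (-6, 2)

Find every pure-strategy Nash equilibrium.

(M, b2)

(U, b1): P1 can switch to M (-3 → 4). Not NE.
(U, b2): P1 can switch to M (-6 → -2). Not NE.
(U, b3): P2 can switch to b1 (-9 → 9). Not NE.
(U, b4): P2 can switch to b1 (0 → 9). Not NE.
(M, b1): P2 can switch to b2 (-6 → -4). Not NE.
(M, b2): P1 gets -2, best alternative -6; P2 gets -4, best alternative -5. No profitable deviation — NE.
(M, b3): P1 can switch to U (-4 → 6). Not NE.
(M, b4): P1 can switch to U (1 → 9). Not NE.
(D, b1): P1 can switch to M (3 → 4). Not NE.
(The remaining 3 profiles each have a profitable deviation by the same check.)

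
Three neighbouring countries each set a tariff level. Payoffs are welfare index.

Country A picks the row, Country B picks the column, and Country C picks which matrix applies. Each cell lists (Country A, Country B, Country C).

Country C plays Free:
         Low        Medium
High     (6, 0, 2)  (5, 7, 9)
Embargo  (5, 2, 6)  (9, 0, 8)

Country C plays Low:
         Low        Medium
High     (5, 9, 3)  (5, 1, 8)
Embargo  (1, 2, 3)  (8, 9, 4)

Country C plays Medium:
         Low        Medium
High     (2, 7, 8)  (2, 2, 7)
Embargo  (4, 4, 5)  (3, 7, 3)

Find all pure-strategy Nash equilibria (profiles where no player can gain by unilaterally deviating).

There is no pure-strategy Nash equilibrium.

(High, Low, Free): Country B can switch to Medium (0 → 7). Not NE.
(High, Low, Low): Country C can switch to Medium (3 → 8). Not NE.
(High, Low, Medium): Country A can switch to Embargo (2 → 4). Not NE.
(High, Medium, Free): Country A can switch to Embargo (5 → 9). Not NE.
(High, Medium, Low): Country A can switch to Embargo (5 → 8). Not NE.
(High, Medium, Medium): Country A can switch to Embargo (2 → 3). Not NE.
(The remaining 6 profiles each have a profitable deviation by the same check.)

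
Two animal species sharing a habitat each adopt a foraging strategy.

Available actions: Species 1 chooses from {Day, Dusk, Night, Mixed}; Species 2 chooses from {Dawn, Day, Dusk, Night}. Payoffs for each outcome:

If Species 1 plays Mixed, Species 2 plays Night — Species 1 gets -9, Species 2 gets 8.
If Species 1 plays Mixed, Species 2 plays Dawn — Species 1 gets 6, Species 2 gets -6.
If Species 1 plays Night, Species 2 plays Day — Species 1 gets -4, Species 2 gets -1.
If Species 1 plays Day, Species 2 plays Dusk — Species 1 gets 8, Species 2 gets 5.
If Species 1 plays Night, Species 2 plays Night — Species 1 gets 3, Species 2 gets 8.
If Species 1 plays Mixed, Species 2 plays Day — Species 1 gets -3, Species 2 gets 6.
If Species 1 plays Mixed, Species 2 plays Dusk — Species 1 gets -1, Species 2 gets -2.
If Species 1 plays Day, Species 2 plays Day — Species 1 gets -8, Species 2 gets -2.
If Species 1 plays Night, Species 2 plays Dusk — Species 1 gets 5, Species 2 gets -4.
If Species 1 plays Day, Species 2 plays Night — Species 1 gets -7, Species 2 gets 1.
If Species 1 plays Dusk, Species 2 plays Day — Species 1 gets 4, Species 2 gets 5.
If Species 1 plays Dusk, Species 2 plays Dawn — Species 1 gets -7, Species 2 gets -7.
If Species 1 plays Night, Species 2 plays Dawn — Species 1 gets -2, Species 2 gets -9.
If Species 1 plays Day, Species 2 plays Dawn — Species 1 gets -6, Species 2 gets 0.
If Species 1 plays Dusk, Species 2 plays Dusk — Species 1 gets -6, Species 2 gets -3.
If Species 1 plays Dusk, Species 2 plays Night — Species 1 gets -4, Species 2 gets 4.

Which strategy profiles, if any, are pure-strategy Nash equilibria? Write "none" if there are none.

(Day, Dusk); (Dusk, Day); (Night, Night)

(Day, Dawn): Species 1 can switch to Night (-6 → -2). Not NE.
(Day, Day): Species 1 can switch to Dusk (-8 → 4). Not NE.
(Day, Dusk): Species 1 gets 8, best alternative 5; Species 2 gets 5, best alternative 1. No profitable deviation — NE.
(Day, Night): Species 1 can switch to Dusk (-7 → -4). Not NE.
(Dusk, Dawn): Species 1 can switch to Day (-7 → -6). Not NE.
(Dusk, Day): Species 1 gets 4, best alternative -3; Species 2 gets 5, best alternative 4. No profitable deviation — NE.
(Dusk, Dusk): Species 1 can switch to Day (-6 → 8). Not NE.
(Dusk, Night): Species 1 can switch to Night (-4 → 3). Not NE.
(Night, Night): Species 1 gets 3, best alternative -4; Species 2 gets 8, best alternative -1. No profitable deviation — NE.
(The remaining 7 profiles each have a profitable deviation by the same check.)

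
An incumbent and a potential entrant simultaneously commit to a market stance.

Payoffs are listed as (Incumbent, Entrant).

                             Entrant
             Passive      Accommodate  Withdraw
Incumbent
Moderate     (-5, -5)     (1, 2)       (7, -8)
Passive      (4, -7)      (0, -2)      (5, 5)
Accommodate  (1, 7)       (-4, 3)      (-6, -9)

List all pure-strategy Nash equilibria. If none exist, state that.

Check each profile: it is a Nash equilibrium iff no player can strictly gain by switching unilaterally.
(Moderate, Passive): Incumbent can switch to Passive (-5 → 4). Not NE.
(Moderate, Accommodate): Incumbent gets 1, best alternative 0; Entrant gets 2, best alternative -5. No profitable deviation — NE.
(Moderate, Withdraw): Entrant can switch to Passive (-8 → -5). Not NE.
(Passive, Passive): Entrant can switch to Accommodate (-7 → -2). Not NE.
(Passive, Accommodate): Incumbent can switch to Moderate (0 → 1). Not NE.
(Passive, Withdraw): Incumbent can switch to Moderate (5 → 7). Not NE.
(Accommodate, Passive): Incumbent can switch to Passive (1 → 4). Not NE.
(Accommodate, Accommodate): Incumbent can switch to Moderate (-4 → 1). Not NE.
(Accommodate, Withdraw): Incumbent can switch to Moderate (-6 → 7). Not NE.

(Moderate, Accommodate)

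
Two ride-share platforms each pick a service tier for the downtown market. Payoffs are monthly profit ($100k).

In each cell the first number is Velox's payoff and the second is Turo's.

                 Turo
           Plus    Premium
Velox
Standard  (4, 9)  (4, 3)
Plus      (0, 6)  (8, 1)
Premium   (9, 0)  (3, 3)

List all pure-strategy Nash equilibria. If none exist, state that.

For each strategy profile, look for a profitable unilateral deviation.
(Standard, Plus): Velox can switch to Premium (4 → 9). Not NE.
(Standard, Premium): Velox can switch to Plus (4 → 8). Not NE.
(Plus, Plus): Velox can switch to Standard (0 → 4). Not NE.
(Plus, Premium): Turo can switch to Plus (1 → 6). Not NE.
(Premium, Plus): Turo can switch to Premium (0 → 3). Not NE.
(Premium, Premium): Velox can switch to Standard (3 → 4). Not NE.

There is no pure-strategy Nash equilibrium.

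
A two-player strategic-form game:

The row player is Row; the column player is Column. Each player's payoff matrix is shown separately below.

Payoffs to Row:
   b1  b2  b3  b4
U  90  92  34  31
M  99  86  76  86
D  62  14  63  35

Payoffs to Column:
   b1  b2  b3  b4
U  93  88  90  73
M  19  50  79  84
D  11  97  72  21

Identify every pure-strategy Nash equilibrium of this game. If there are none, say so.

The unique pure-strategy Nash equilibrium is (M, b4).

Row against b1: payoffs 90, 99, 62 → best response M.
Row against b2: payoffs 92, 86, 14 → best response U.
Row against b3: payoffs 34, 76, 63 → best response M.
Row against b4: payoffs 31, 86, 35 → best response M.
Column against U: payoffs 93, 88, 90, 73 → best response b1.
Column against M: payoffs 19, 50, 79, 84 → best response b4.
Column against D: payoffs 11, 97, 72, 21 → best response b2.
Mutual best responses: (M, b4).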